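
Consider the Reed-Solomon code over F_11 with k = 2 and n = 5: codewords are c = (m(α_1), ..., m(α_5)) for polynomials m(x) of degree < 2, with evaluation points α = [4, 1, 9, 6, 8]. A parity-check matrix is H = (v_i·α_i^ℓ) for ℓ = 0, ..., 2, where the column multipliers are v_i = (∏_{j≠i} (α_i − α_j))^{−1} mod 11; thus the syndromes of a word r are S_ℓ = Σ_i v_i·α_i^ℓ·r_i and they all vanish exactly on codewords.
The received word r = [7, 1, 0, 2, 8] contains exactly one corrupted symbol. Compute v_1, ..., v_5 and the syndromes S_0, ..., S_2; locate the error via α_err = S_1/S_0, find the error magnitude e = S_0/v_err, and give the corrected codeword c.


S = (9, 9, 9), error at position 2, error magnitude e = 3, c = [7, 9, 0, 2, 8].

Step 1: column multipliers v_i = (∏_{j≠i}(α_i − α_j))^{−1} mod 11.
  i = 1 (α = 4): (4−1)(4−9)(4−6)(4−8) = 3·(−5)·(−2)·(−4) = −120 ≡ 1, so v_1 = 1^{−1} = 1 (mod 11).
  i = 2 (α = 1): (1−4)(1−9)(1−6)(1−8) = (−3)·(−8)·(−5)·(−7) = 840 ≡ 4, so v_2 = 4^{−1} = 3 (mod 11).
  i = 3 (α = 9): (9−4)(9−1)(9−6)(9−8) = 5·8·3·1 = 120 ≡ 10, so v_3 = 10^{−1} = 10 (mod 11).
  i = 4 (α = 6): (6−4)(6−1)(6−9)(6−8) = 2·5·(−3)·(−2) = 60 ≡ 5, so v_4 = 5^{−1} = 9 (mod 11).
  i = 5 (α = 8): (8−4)(8−1)(8−9)(8−6) = 4·7·(−1)·2 = −56 ≡ 10, so v_5 = 10^{−1} = 10 (mod 11).
  v = [1, 3, 10, 9, 10].
Step 2: syndromes of r = [7, 1, 0, 2, 8] (all sums mod 11).
  S_0 = Σ v_i r_i = 1·7 + 3·1 + 10·0 + 9·2 + 10·8 = 108 ≡ 9.
  S_1 = Σ v_i α_i r_i = 1·4·7 + 3·1·1 + 10·9·0 + 9·6·2 + 10·8·8 = 779 ≡ 9.
  α_i^2 mod 11 = [5, 1, 4, 3, 9].
  S_2 = Σ v_i α_i^2 r_i = 1·5·7 + 3·1·1 + 10·4·0 + 9·3·2 + 10·9·8 = 812 ≡ 9.
  S = (9, 9, 9) ≠ 0, so r is not a codeword (an error is present).
Step 3: locate the error. For a single error e at position i, S_ℓ = v_i·e·α_i^ℓ, so α_err = S_1/S_0.
  S_0^{−1} = 9^{−1} = 5 (mod 11), so α_err = 9·5 = 45 ≡ 1 = α_2. Error position i = 2.
  Consistency check: S_2/S_1 = 9·5 = 45 ≡ 1 = α_err ✓ (single-error assumption holds).
Step 4: error magnitude e = S_0/v_2 = S_0·∏_{j≠2}(α_2 − α_j) = 9·4 = 36 ≡ 3 (mod 11).
Step 5: correct position 2: c_2 = r_2 − e = 1 − 3 ≡ 9 (mod 11). Hence c = [7, 9, 0, 2, 8].
  Check: interpolating c through the α_i gives m(x) = 6 + 3·x (degree < 2) with m(α_i) = c_i for every i, so c is indeed a codeword.


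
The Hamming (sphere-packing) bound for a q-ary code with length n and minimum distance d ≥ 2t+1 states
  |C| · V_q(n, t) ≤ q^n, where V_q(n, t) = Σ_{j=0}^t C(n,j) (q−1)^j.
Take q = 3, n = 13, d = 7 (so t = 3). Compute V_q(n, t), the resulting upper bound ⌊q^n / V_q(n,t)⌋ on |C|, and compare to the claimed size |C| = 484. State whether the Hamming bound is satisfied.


V_q(n, t) = 2627, q^n = 1594323, Hamming bound = 606, |C| = 484 ≤ bound (satisfied).

Step 1: Compute V_q(n, t) = Σ_{j=0}^3 C(n, j) (q−1)^j.
  j = 0: C(13,0)·(2)^0 = 1·1 = 1.
  j = 1: C(13,1)·(2)^1 = 13·2 = 26.
  j = 2: C(13,2)·(2)^2 = 78·4 = 312.
  j = 3: C(13,3)·(2)^3 = 286·8 = 2288.
  V_q(n, t) = 1 + 26 + 312 + 2288 = 2627.
Step 2: q^n = 3^13 = 1594323.
Step 3: Hamming bound ⌊q^n / V_q(n,t)⌋ = ⌊1594323/2627⌋ = 606.
Step 4: Compare |C| = 484 to 606: satisfied.
The claimed |C| lies below the Hamming bound.


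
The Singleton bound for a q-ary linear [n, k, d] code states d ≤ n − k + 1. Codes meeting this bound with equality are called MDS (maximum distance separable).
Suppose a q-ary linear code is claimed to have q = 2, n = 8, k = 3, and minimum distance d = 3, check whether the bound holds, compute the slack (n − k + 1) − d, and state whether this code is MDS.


Singleton RHS = n − k + 1 = 6, slack = 3, bound satisfied, not MDS.

Singleton bound: d ≤ n − k + 1.
Here n = 8, k = 3, so n − k + 1 = 6.
Given d = 3, check d ≤ 6: YES.
Slack = (n − k + 1) − d = 3.
The code is NOT MDS (slack = 3 > 0).
Description: the claimed parameters are [8, 3, 3]_2; such a code would be non-MDS.


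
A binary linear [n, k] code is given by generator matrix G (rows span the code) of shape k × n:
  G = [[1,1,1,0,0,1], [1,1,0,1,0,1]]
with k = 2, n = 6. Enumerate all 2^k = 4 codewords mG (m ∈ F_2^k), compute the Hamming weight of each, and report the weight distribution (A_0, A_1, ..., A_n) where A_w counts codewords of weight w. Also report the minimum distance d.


Weight distribution: A_0 = 1, A_2 = 1, A_4 = 2. Minimum distance d = 2.

Enumerate all 2^2 = 4 messages m ∈ F_2^2.
For each, compute codeword c = mG in F_2^6, then tally its weight.
  m = 00 → c = 000000, weight = 0.
  m = 10 → c = 111001, weight = 4.
  m = 01 → c = 110101, weight = 4.
  m = 11 → c = 001100, weight = 2.
Tally weights:
  weight 0: 1 codewords.
  weight 2: 1 codewords.
  weight 4: 2 codewords.
Minimum distance d = smallest w > 0 with A_w > 0 = 2.
Sanity: Σ A_w = 4 = 2^2 = 4 ✓.


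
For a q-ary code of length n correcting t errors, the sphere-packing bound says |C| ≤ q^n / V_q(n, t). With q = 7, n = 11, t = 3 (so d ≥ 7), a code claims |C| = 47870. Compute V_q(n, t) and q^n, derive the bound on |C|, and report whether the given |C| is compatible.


V_q(n, t) = 37687, q^n = 1977326743, Hamming bound = 52467, |C| = 47870 ≤ bound (satisfied).

Step 1: Compute V_q(n, t) = Σ_{j=0}^3 C(n, j) (q−1)^j.
  j = 0: C(11,0)·(6)^0 = 1·1 = 1.
  j = 1: C(11,1)·(6)^1 = 11·6 = 66.
  j = 2: C(11,2)·(6)^2 = 55·36 = 1980.
  j = 3: C(11,3)·(6)^3 = 165·216 = 35640.
  V_q(n, t) = 1 + 66 + 1980 + 35640 = 37687.
Step 2: q^n = 7^11 = 1977326743.
Step 3: Hamming bound ⌊q^n / V_q(n,t)⌋ = ⌊1977326743/37687⌋ = 52467.
Step 4: Compare |C| = 47870 to 52467: satisfied.
The claimed |C| lies below the Hamming bound.


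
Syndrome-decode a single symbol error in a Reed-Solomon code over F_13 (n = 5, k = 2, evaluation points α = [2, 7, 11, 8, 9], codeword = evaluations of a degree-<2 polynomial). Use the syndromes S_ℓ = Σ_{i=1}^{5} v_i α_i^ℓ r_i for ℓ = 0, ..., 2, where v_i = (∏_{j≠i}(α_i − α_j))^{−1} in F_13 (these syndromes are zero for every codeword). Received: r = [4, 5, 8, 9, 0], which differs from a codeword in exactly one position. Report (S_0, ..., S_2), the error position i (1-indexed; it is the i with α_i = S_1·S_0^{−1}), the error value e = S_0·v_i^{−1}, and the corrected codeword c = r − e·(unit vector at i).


S = (9, 5, 10), error at position 1, error magnitude e = 6, c = [11, 5, 8, 9, 0].

Step 1: column multipliers v_i = (∏_{j≠i}(α_i − α_j))^{−1} mod 13.
  i = 1 (α = 2): (2−7)(2−11)(2−8)(2−9) = (−5)·(−9)·(−6)·(−7) = 1890 ≡ 5, so v_1 = 5^{−1} = 8 (mod 13).
  i = 2 (α = 7): (7−2)(7−11)(7−8)(7−9) = 5·(−4)·(−1)·(−2) = −40 ≡ 12, so v_2 = 12^{−1} = 12 (mod 13).
  i = 3 (α = 11): (11−2)(11−7)(11−8)(11−9) = 9·4·3·2 = 216 ≡ 8, so v_3 = 8^{−1} = 5 (mod 13).
  i = 4 (α = 8): (8−2)(8−7)(8−11)(8−9) = 6·1·(−3)·(−1) = 18 ≡ 5, so v_4 = 5^{−1} = 8 (mod 13).
  i = 5 (α = 9): (9−2)(9−7)(9−11)(9−8) = 7·2·(−2)·1 = −28 ≡ 11, so v_5 = 11^{−1} = 6 (mod 13).
  v = [8, 12, 5, 8, 6].
Step 2: syndromes of r = [4, 5, 8, 9, 0] (all sums mod 13).
  S_0 = Σ v_i r_i = 8·4 + 12·5 + 5·8 + 8·9 + 6·0 = 204 ≡ 9.
  S_1 = Σ v_i α_i r_i = 8·2·4 + 12·7·5 + 5·11·8 + 8·8·9 + 6·9·0 = 1500 ≡ 5.
  α_i^2 mod 13 = [4, 10, 4, 12, 3].
  S_2 = Σ v_i α_i^2 r_i = 8·4·4 + 12·10·5 + 5·4·8 + 8·12·9 + 6·3·0 = 1752 ≡ 10.
  S = (9, 5, 10) ≠ 0, so r is not a codeword (an error is present).
Step 3: locate the error. For a single error e at position i, S_ℓ = v_i·e·α_i^ℓ, so α_err = S_1/S_0.
  S_0^{−1} = 9^{−1} = 3 (mod 13), so α_err = 5·3 = 15 ≡ 2 = α_1. Error position i = 1.
  Consistency check: S_2/S_1 = 10·8 = 80 ≡ 2 = α_err ✓ (single-error assumption holds).
Step 4: error magnitude e = S_0/v_1 = S_0·∏_{j≠1}(α_1 − α_j) = 9·5 = 45 ≡ 6 (mod 13).
Step 5: correct position 1: c_1 = r_1 − e = 4 − 6 ≡ 11 (mod 13). Hence c = [11, 5, 8, 9, 0].
  Check: interpolating c through the α_i gives m(x) = 3 + 4·x (degree < 2) with m(α_i) = c_i for every i, so c is indeed a codeword.


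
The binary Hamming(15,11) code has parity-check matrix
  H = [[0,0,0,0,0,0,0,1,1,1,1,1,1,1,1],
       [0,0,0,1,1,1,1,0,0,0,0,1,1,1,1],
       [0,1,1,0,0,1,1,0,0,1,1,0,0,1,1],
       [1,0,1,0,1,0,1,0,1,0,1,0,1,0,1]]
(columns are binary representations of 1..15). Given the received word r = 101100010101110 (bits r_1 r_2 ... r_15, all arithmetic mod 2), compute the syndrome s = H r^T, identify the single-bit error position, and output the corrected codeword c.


s = (1, 0, 1, 1)^T, error position = 11, corrected codeword c = 101100010111110

Compute s = H r^T mod 2 one row at a time:
  s_1 = 1 + 0 + 1 + 0 + 1 + 1 + 1 + 0 = 5 ≡ 1 (mod 2).
  s_2 = 1 + 0 + 0 + 0 + 1 + 1 + 1 + 0 = 4 ≡ 0 (mod 2).
  s_3 = 0 + 1 + 0 + 0 + 1 + 0 + 1 + 0 = 3 ≡ 1 (mod 2).
  s_4 = 1 + 1 + 0 + 0 + 0 + 0 + 1 + 0 = 3 ≡ 1 (mod 2).
s = (1, 0, 1, 1)^T — this equals column 11 of H (binary 1011), so error is at position 11.
Correct: flip bit 11 of r = 101100010101110 to get c = 101100010111110.


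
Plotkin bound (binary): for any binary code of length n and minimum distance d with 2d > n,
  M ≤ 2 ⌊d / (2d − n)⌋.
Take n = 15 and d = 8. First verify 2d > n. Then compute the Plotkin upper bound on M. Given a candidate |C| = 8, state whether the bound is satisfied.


Plotkin bound M ≤ 16; given |C| = 8 ≤ bound (satisfied).

Check applicability: 2d = 16, n = 15.
2d − n = 1 > 0, so Plotkin applies.
Compute d/(2d−n) = 8/1 ≈ 8.0000.
⌊d/(2d−n)⌋ = 8.
Plotkin bound: M ≤ 2·8 = 16.
Given |C| = 8, check: satisfied.
This |C| is below the Plotkin bound.


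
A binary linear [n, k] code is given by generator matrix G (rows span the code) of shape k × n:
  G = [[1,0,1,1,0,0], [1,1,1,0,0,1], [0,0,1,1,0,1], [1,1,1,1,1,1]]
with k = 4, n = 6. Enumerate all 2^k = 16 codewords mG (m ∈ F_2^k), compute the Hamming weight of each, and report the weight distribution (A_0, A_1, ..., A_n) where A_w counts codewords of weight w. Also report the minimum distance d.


Weight distribution: A_0 = 1, A_2 = 3, A_3 = 8, A_4 = 3, A_6 = 1. Minimum distance d = 2.

Enumerate all 2^4 = 16 messages m ∈ F_2^4.
For each, compute codeword c = mG in F_2^6, then tally its weight.
  m = 0000 → c = 000000, weight = 0.
  m = 1000 → c = 101100, weight = 3.
  m = 0100 → c = 111001, weight = 4.
  m = 1100 → c = 010101, weight = 3.
  m = 0010 → c = 001101, weight = 3.
  m = 1010 → c = 100001, weight = 2.
  m = 0110 → c = 110100, weight = 3.
  m = 1110 → c = 011000, weight = 2.
  m = 0001 → c = 111111, weight = 6.
  m = 1001 → c = 010011, weight = 3.
  m = 0101 → c = 000110, weight = 2.
  m = 1101 → c = 101010, weight = 3.
  m = 0011 → c = 110010, weight = 3.
  m = 1011 → c = 011110, weight = 4.
  m = 0111 → c = 001011, weight = 3.
  m = 1111 → c = 100111, weight = 4.
Tally weights:
  weight 0: 1 codewords.
  weight 2: 3 codewords.
  weight 3: 8 codewords.
  weight 4: 3 codewords.
  weight 6: 1 codewords.
Minimum distance d = smallest w > 0 with A_w > 0 = 2.
Sanity: Σ A_w = 16 = 2^4 = 16 ✓.


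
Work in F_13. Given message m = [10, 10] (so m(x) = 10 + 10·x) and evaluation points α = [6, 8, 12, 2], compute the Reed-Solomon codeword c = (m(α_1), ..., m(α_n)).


c = [5, 12, 0, 4]

Message polynomial: m(x) = 10 + 10·x (mod 13).
For each evaluation point α_i, compute m(α_i) mod 13:
  α_1 = 6: Horner steps 10 → 5, so m(6) = 5.
  α_2 = 8: Horner steps 10 → 12, so m(8) = 12.
  α_3 = 12: Horner steps 10 → 0, so m(12) = 0.
  α_4 = 2: Horner steps 10 → 4, so m(2) = 4.
Codeword c = [5, 12, 0, 4] ∈ F_13^4.


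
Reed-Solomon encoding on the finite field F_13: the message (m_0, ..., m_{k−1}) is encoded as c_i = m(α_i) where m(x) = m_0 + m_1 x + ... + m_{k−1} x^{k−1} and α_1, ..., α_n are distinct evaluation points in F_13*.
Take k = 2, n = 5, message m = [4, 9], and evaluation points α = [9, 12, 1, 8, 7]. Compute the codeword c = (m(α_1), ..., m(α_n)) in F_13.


c = [7, 8, 0, 11, 2]

Message polynomial: m(x) = 4 + 9·x (mod 13).
For each evaluation point α_i, compute m(α_i) mod 13:
  α_1 = 9: Horner steps 9 → 7, so m(9) = 7.
  α_2 = 12: Horner steps 9 → 8, so m(12) = 8.
  α_3 = 1: Horner steps 9 → 0, so m(1) = 0.
  α_4 = 8: Horner steps 9 → 11, so m(8) = 11.
  α_5 = 7: Horner steps 9 → 2, so m(7) = 2.
Codeword c = [7, 8, 0, 11, 2] ∈ F_13^5.


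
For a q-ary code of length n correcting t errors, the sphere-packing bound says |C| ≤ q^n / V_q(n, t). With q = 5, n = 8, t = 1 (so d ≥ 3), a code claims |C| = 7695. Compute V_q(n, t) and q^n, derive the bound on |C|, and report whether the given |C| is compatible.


V_q(n, t) = 33, q^n = 390625, Hamming bound = 11837, |C| = 7695 ≤ bound (satisfied).

Step 1: Compute V_q(n, t) = Σ_{j=0}^1 C(n, j) (q−1)^j.
  j = 0: C(8,0)·(4)^0 = 1·1 = 1.
  j = 1: C(8,1)·(4)^1 = 8·4 = 32.
  V_q(n, t) = 1 + 32 = 33.
Step 2: q^n = 5^8 = 390625.
Step 3: Hamming bound ⌊q^n / V_q(n,t)⌋ = ⌊390625/33⌋ = 11837.
Step 4: Compare |C| = 7695 to 11837: satisfied.
The claimed |C| lies below the Hamming bound.


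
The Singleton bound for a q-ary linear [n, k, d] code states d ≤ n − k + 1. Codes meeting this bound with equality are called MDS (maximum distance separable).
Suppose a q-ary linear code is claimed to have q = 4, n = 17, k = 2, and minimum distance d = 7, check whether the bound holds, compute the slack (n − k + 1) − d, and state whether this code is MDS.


Singleton RHS = n − k + 1 = 16, slack = 9, bound satisfied, not MDS.

Singleton bound: d ≤ n − k + 1.
Here n = 17, k = 2, so n − k + 1 = 16.
Given d = 7, check d ≤ 16: YES.
Slack = (n − k + 1) − d = 9.
The code is NOT MDS (slack = 9 > 0).
Description: the claimed parameters are [17, 2, 7]_4; such a code would be non-MDS.


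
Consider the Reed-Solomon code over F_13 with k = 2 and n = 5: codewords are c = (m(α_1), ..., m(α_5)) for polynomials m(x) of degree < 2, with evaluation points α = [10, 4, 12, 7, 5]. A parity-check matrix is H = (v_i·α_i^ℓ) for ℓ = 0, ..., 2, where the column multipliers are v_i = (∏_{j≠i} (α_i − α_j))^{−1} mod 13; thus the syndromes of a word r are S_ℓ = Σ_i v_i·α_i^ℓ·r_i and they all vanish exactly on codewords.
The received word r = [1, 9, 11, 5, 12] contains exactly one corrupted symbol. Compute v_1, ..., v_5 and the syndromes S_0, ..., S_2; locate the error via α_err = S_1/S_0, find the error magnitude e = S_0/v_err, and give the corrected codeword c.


S = (4, 9, 4), error at position 3, error magnitude e = 4, c = [1, 9, 7, 5, 12].

Step 1: column multipliers v_i = (∏_{j≠i}(α_i − α_j))^{−1} mod 13.
  i = 1 (α = 10): (10−4)(10−12)(10−7)(10−5) = 6·(−2)·3·5 = −180 ≡ 2, so v_1 = 2^{−1} = 7 (mod 13).
  i = 2 (α = 4): (4−10)(4−12)(4−7)(4−5) = (−6)·(−8)·(−3)·(−1) = 144 ≡ 1, so v_2 = 1^{−1} = 1 (mod 13).
  i = 3 (α = 12): (12−10)(12−4)(12−7)(12−5) = 2·8·5·7 = 560 ≡ 1, so v_3 = 1^{−1} = 1 (mod 13).
  i = 4 (α = 7): (7−10)(7−4)(7−12)(7−5) = (−3)·3·(−5)·2 = 90 ≡ 12, so v_4 = 12^{−1} = 12 (mod 13).
  i = 5 (α = 5): (5−10)(5−4)(5−12)(5−7) = (−5)·1·(−7)·(−2) = −70 ≡ 8, so v_5 = 8^{−1} = 5 (mod 13).
  v = [7, 1, 1, 12, 5].
Step 2: syndromes of r = [1, 9, 11, 5, 12] (all sums mod 13).
  S_0 = Σ v_i r_i = 7·1 + 1·9 + 1·11 + 12·5 + 5·12 = 147 ≡ 4.
  S_1 = Σ v_i α_i r_i = 7·10·1 + 1·4·9 + 1·12·11 + 12·7·5 + 5·5·12 = 958 ≡ 9.
  α_i^2 mod 13 = [9, 3, 1, 10, 12].
  S_2 = Σ v_i α_i^2 r_i = 7·9·1 + 1·3·9 + 1·1·11 + 12·10·5 + 5·12·12 = 1421 ≡ 4.
  S = (4, 9, 4) ≠ 0, so r is not a codeword (an error is present).
Step 3: locate the error. For a single error e at position i, S_ℓ = v_i·e·α_i^ℓ, so α_err = S_1/S_0.
  S_0^{−1} = 4^{−1} = 10 (mod 13), so α_err = 9·10 = 90 ≡ 12 = α_3. Error position i = 3.
  Consistency check: S_2/S_1 = 4·3 = 12 ≡ 12 = α_err ✓ (single-error assumption holds).
Step 4: error magnitude e = S_0/v_3 = S_0·∏_{j≠3}(α_3 − α_j) = 4·1 = 4 ≡ 4 (mod 13).
Step 5: correct position 3: c_3 = r_3 − e = 11 − 4 ≡ 7 (mod 13). Hence c = [1, 9, 7, 5, 12].
  Check: interpolating c through the α_i gives m(x) = 10 + 3·x (degree < 2) with m(α_i) = c_i for every i, so c is indeed a codeword.


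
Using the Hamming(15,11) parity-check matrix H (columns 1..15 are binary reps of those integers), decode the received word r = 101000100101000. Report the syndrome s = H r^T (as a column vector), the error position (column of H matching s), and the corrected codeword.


s = (0, 0, 1, 1)^T, error position = 3, corrected codeword c = 100000100101000

Compute s = H r^T mod 2 one row at a time:
  s_1 = 0 + 0 + 1 + 0 + 1 + 0 + 0 + 0 = 2 ≡ 0 (mod 2).
  s_2 = 0 + 0 + 0 + 1 + 1 + 0 + 0 + 0 = 2 ≡ 0 (mod 2).
  s_3 = 0 + 1 + 0 + 1 + 1 + 0 + 0 + 0 = 3 ≡ 1 (mod 2).
  s_4 = 1 + 1 + 0 + 1 + 0 + 0 + 0 + 0 = 3 ≡ 1 (mod 2).
s = (0, 0, 1, 1)^T — this equals column 3 of H (binary 0011), so error is at position 3.
Correct: flip bit 3 of r = 101000100101000 to get c = 100000100101000.


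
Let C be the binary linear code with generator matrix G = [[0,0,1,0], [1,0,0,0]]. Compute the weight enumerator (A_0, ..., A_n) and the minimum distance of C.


Weight distribution: A_0 = 1, A_1 = 2, A_2 = 1. Minimum distance d = 1.

Enumerate all 2^2 = 4 messages m ∈ F_2^2.
For each, compute codeword c = mG in F_2^4, then tally its weight.
  m = 00 → c = 0000, weight = 0.
  m = 10 → c = 0010, weight = 1.
  m = 01 → c = 1000, weight = 1.
  m = 11 → c = 1010, weight = 2.
Tally weights:
  weight 0: 1 codewords.
  weight 1: 2 codewords.
  weight 2: 1 codewords.
Minimum distance d = smallest w > 0 with A_w > 0 = 1.
Sanity: Σ A_w = 4 = 2^2 = 4 ✓.


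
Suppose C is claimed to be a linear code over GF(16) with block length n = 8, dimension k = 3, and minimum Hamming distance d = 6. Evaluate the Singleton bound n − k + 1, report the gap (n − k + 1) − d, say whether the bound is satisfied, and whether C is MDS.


Singleton RHS = n − k + 1 = 6, slack = 0, bound satisfied, MDS.

Singleton bound: d ≤ n − k + 1.
Here n = 8, k = 3, so n − k + 1 = 6.
Given d = 6, check d ≤ 6: YES.
Slack = (n − k + 1) − d = 0.
The code is MDS (slack = 0).
Description: the claimed parameters are [8, 3, 6]_16; such a code would be MDS (meets Singleton bound).


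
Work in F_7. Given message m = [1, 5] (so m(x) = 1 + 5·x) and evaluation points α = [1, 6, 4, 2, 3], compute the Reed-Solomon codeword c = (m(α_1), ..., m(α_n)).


c = [6, 3, 0, 4, 2]

Message polynomial: m(x) = 1 + 5·x (mod 7).
For each evaluation point α_i, compute m(α_i) mod 7:
  α_1 = 1: Horner steps 5 → 6, so m(1) = 6.
  α_2 = 6: Horner steps 5 → 3, so m(6) = 3.
  α_3 = 4: Horner steps 5 → 0, so m(4) = 0.
  α_4 = 2: Horner steps 5 → 4, so m(2) = 4.
  α_5 = 3: Horner steps 5 → 2, so m(3) = 2.
Codeword c = [6, 3, 0, 4, 2] ∈ F_7^5.


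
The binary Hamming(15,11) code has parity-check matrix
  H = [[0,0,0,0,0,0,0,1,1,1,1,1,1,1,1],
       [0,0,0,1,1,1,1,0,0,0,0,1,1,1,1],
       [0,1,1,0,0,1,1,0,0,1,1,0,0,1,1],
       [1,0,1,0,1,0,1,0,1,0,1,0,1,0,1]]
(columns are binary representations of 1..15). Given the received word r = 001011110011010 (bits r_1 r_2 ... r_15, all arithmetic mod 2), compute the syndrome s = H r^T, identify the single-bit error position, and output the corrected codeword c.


s = (0, 1, 1, 0)^T, error position = 6, corrected codeword c = 001010110011010

Compute s = H r^T mod 2 one row at a time:
  s_1 = 1 + 0 + 0 + 1 + 1 + 0 + 1 + 0 = 4 ≡ 0 (mod 2).
  s_2 = 0 + 1 + 1 + 1 + 1 + 0 + 1 + 0 = 5 ≡ 1 (mod 2).
  s_3 = 0 + 1 + 1 + 1 + 0 + 1 + 1 + 0 = 5 ≡ 1 (mod 2).
  s_4 = 0 + 1 + 1 + 1 + 0 + 1 + 0 + 0 = 4 ≡ 0 (mod 2).
s = (0, 1, 1, 0)^T — this equals column 6 of H (binary 0110), so error is at position 6.
Correct: flip bit 6 of r = 001011110011010 to get c = 001010110011010.


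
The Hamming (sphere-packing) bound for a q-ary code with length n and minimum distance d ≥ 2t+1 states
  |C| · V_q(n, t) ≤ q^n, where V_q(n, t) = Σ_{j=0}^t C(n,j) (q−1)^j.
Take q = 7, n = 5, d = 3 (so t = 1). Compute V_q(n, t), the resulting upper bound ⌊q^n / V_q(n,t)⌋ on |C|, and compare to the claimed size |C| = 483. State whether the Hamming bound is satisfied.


V_q(n, t) = 31, q^n = 16807, Hamming bound = 542, |C| = 483 ≤ bound (satisfied).

Step 1: Compute V_q(n, t) = Σ_{j=0}^1 C(n, j) (q−1)^j.
  j = 0: C(5,0)·(6)^0 = 1·1 = 1.
  j = 1: C(5,1)·(6)^1 = 5·6 = 30.
  V_q(n, t) = 1 + 30 = 31.
Step 2: q^n = 7^5 = 16807.
Step 3: Hamming bound ⌊q^n / V_q(n,t)⌋ = ⌊16807/31⌋ = 542.
Step 4: Compare |C| = 483 to 542: satisfied.
The claimed |C| lies below the Hamming bound.


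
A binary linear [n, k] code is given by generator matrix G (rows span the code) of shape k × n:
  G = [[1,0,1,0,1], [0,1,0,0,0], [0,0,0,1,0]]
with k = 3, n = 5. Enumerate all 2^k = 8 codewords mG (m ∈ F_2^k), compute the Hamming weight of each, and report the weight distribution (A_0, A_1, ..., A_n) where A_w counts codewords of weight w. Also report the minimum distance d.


Weight distribution: A_0 = 1, A_1 = 2, A_2 = 1, A_3 = 1, A_4 = 2, A_5 = 1. Minimum distance d = 1.

Enumerate all 2^3 = 8 messages m ∈ F_2^3.
For each, compute codeword c = mG in F_2^5, then tally its weight.
  m = 000 → c = 00000, weight = 0.
  m = 100 → c = 10101, weight = 3.
  m = 010 → c = 01000, weight = 1.
  m = 110 → c = 11101, weight = 4.
  m = 001 → c = 00010, weight = 1.
  m = 101 → c = 10111, weight = 4.
  m = 011 → c = 01010, weight = 2.
  m = 111 → c = 11111, weight = 5.
Tally weights:
  weight 0: 1 codewords.
  weight 1: 2 codewords.
  weight 2: 1 codewords.
  weight 3: 1 codewords.
  weight 4: 2 codewords.
  weight 5: 1 codewords.
Minimum distance d = smallest w > 0 with A_w > 0 = 1.
Sanity: Σ A_w = 8 = 2^3 = 8 ✓.


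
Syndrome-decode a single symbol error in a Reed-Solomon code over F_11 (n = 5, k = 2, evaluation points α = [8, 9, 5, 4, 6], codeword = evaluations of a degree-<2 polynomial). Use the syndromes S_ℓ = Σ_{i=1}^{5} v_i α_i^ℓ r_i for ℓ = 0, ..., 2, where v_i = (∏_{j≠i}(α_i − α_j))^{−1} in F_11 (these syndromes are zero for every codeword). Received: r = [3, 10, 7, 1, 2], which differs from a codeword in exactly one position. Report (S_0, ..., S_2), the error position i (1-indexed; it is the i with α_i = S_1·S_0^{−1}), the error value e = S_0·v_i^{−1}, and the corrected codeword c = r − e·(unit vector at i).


S = (9, 4, 3), error at position 2, error magnitude e = 1, c = [3, 9, 7, 1, 2].

Step 1: column multipliers v_i = (∏_{j≠i}(α_i − α_j))^{−1} mod 11.
  i = 1 (α = 8): (8−9)(8−5)(8−4)(8−6) = (−1)·3·4·2 = −24 ≡ 9, so v_1 = 9^{−1} = 5 (mod 11).
  i = 2 (α = 9): (9−8)(9−5)(9−4)(9−6) = 1·4·5·3 = 60 ≡ 5, so v_2 = 5^{−1} = 9 (mod 11).
  i = 3 (α = 5): (5−8)(5−9)(5−4)(5−6) = (−3)·(−4)·1·(−1) = −12 ≡ 10, so v_3 = 10^{−1} = 10 (mod 11).
  i = 4 (α = 4): (4−8)(4−9)(4−5)(4−6) = (−4)·(−5)·(−1)·(−2) = 40 ≡ 7, so v_4 = 7^{−1} = 8 (mod 11).
  i = 5 (α = 6): (6−8)(6−9)(6−5)(6−4) = (−2)·(−3)·1·2 = 12 ≡ 1, so v_5 = 1^{−1} = 1 (mod 11).
  v = [5, 9, 10, 8, 1].
Step 2: syndromes of r = [3, 10, 7, 1, 2] (all sums mod 11).
  S_0 = Σ v_i r_i = 5·3 + 9·10 + 10·7 + 8·1 + 1·2 = 185 ≡ 9.
  S_1 = Σ v_i α_i r_i = 5·8·3 + 9·9·10 + 10·5·7 + 8·4·1 + 1·6·2 = 1324 ≡ 4.
  α_i^2 mod 11 = [9, 4, 3, 5, 3].
  S_2 = Σ v_i α_i^2 r_i = 5·9·3 + 9·4·10 + 10·3·7 + 8·5·1 + 1·3·2 = 751 ≡ 3.
  S = (9, 4, 3) ≠ 0, so r is not a codeword (an error is present).
Step 3: locate the error. For a single error e at position i, S_ℓ = v_i·e·α_i^ℓ, so α_err = S_1/S_0.
  S_0^{−1} = 9^{−1} = 5 (mod 11), so α_err = 4·5 = 20 ≡ 9 = α_2. Error position i = 2.
  Consistency check: S_2/S_1 = 3·3 = 9 ≡ 9 = α_err ✓ (single-error assumption holds).
Step 4: error magnitude e = S_0/v_2 = S_0·∏_{j≠2}(α_2 − α_j) = 9·5 = 45 ≡ 1 (mod 11).
Step 5: correct position 2: c_2 = r_2 − e = 10 − 1 ≡ 9 (mod 11). Hence c = [3, 9, 7, 1, 2].
  Check: interpolating c through the α_i gives m(x) = 10 + 6·x (degree < 2) with m(α_i) = c_i for every i, so c is indeed a codeword.


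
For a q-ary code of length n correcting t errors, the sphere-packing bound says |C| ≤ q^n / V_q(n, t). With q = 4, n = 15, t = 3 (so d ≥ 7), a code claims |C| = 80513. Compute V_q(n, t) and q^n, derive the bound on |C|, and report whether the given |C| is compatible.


V_q(n, t) = 13276, q^n = 1073741824, Hamming bound = 80878, |C| = 80513 ≤ bound (satisfied).

Step 1: Compute V_q(n, t) = Σ_{j=0}^3 C(n, j) (q−1)^j.
  j = 0: C(15,0)·(3)^0 = 1·1 = 1.
  j = 1: C(15,1)·(3)^1 = 15·3 = 45.
  j = 2: C(15,2)·(3)^2 = 105·9 = 945.
  j = 3: C(15,3)·(3)^3 = 455·27 = 12285.
  V_q(n, t) = 1 + 45 + 945 + 12285 = 13276.
Step 2: q^n = 4^15 = 1073741824.
Step 3: Hamming bound ⌊q^n / V_q(n,t)⌋ = ⌊1073741824/13276⌋ = 80878.
Step 4: Compare |C| = 80513 to 80878: satisfied.
The claimed |C| lies below the Hamming bound.


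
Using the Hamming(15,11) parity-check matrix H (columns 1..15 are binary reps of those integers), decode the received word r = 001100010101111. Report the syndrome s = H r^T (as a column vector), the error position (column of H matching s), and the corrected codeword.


s = (0, 1, 0, 1)^T, error position = 5, corrected codeword c = 001110010101111

Compute s = H r^T mod 2 one row at a time:
  s_1 = 1 + 0 + 1 + 0 + 1 + 1 + 1 + 1 = 6 ≡ 0 (mod 2).
  s_2 = 1 + 0 + 0 + 0 + 1 + 1 + 1 + 1 = 5 ≡ 1 (mod 2).
  s_3 = 0 + 1 + 0 + 0 + 1 + 0 + 1 + 1 = 4 ≡ 0 (mod 2).
  s_4 = 0 + 1 + 0 + 0 + 0 + 0 + 1 + 1 = 3 ≡ 1 (mod 2).
s = (0, 1, 0, 1)^T — this equals column 5 of H (binary 0101), so error is at position 5.
Correct: flip bit 5 of r = 001100010101111 to get c = 001110010101111.


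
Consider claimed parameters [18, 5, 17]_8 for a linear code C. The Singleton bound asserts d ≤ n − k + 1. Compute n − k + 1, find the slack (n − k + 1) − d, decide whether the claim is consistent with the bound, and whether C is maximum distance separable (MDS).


Singleton RHS = n − k + 1 = 14, slack = -3, bound violated (no such code; not MDS).

Singleton bound: d ≤ n − k + 1.
Here n = 18, k = 5, so n − k + 1 = 14.
Given d = 17, check d ≤ 14: NO.
Slack = (n − k + 1) − d = -3.
The slack is negative: d = 17 exceeds n − k + 1 = 14 by 3, so the Singleton bound is violated and no linear [18, 5, 17]_8 code can exist. In particular it is not MDS (MDS requires d = n − k + 1 exactly).
Description: the claimed parameters are [18, 5, 17]_8; such a code would be impossible (violates the Singleton bound).


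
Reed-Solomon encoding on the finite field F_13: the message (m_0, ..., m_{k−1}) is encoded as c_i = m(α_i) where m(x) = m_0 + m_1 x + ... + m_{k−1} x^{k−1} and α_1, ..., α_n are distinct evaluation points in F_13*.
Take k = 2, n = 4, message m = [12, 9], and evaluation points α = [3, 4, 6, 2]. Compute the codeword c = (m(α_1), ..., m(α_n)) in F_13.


c = [0, 9, 1, 4]

Message polynomial: m(x) = 12 + 9·x (mod 13).
For each evaluation point α_i, compute m(α_i) mod 13:
  α_1 = 3: Horner steps 9 → 0, so m(3) = 0.
  α_2 = 4: Horner steps 9 → 9, so m(4) = 9.
  α_3 = 6: Horner steps 9 → 1, so m(6) = 1.
  α_4 = 2: Horner steps 9 → 4, so m(2) = 4.
Codeword c = [0, 9, 1, 4] ∈ F_13^4.


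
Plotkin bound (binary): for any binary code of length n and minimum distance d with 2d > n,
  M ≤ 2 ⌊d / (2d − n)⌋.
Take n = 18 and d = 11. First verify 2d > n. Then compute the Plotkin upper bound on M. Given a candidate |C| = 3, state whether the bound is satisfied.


Plotkin bound M ≤ 4; given |C| = 3 ≤ bound (satisfied).

Check applicability: 2d = 22, n = 18.
2d − n = 4 > 0, so Plotkin applies.
Compute d/(2d−n) = 11/4 ≈ 2.7500.
⌊d/(2d−n)⌋ = 2.
Plotkin bound: M ≤ 2·2 = 4.
Given |C| = 3, check: satisfied.
This |C| is below the Plotkin bound.


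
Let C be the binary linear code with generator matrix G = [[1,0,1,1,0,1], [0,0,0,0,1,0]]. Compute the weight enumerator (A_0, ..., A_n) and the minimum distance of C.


Weight distribution: A_0 = 1, A_1 = 1, A_4 = 1, A_5 = 1. Minimum distance d = 1.

Enumerate all 2^2 = 4 messages m ∈ F_2^2.
For each, compute codeword c = mG in F_2^6, then tally its weight.
  m = 00 → c = 000000, weight = 0.
  m = 10 → c = 101101, weight = 4.
  m = 01 → c = 000010, weight = 1.
  m = 11 → c = 101111, weight = 5.
Tally weights:
  weight 0: 1 codewords.
  weight 1: 1 codewords.
  weight 4: 1 codewords.
  weight 5: 1 codewords.
Minimum distance d = smallest w > 0 with A_w > 0 = 1.
Sanity: Σ A_w = 4 = 2^2 = 4 ✓.


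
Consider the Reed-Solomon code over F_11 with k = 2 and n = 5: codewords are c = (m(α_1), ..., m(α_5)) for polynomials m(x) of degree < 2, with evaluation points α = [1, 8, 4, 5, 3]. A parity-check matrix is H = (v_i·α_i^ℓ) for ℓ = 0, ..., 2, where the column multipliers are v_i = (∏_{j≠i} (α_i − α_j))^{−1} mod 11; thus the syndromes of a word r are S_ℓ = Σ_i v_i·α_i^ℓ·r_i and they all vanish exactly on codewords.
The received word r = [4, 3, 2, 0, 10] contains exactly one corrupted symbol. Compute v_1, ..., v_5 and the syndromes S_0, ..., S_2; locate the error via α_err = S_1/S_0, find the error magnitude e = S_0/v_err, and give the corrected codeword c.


S = (8, 7, 2), error at position 4, error magnitude e = 6, c = [4, 3, 2, 5, 10].

Step 1: column multipliers v_i = (∏_{j≠i}(α_i − α_j))^{−1} mod 11.
  i = 1 (α = 1): (1−8)(1−4)(1−5)(1−3) = (−7)·(−3)·(−4)·(−2) = 168 ≡ 3, so v_1 = 3^{−1} = 4 (mod 11).
  i = 2 (α = 8): (8−1)(8−4)(8−5)(8−3) = 7·4·3·5 = 420 ≡ 2, so v_2 = 2^{−1} = 6 (mod 11).
  i = 3 (α = 4): (4−1)(4−8)(4−5)(4−3) = 3·(−4)·(−1)·1 = 12 ≡ 1, so v_3 = 1^{−1} = 1 (mod 11).
  i = 4 (α = 5): (5−1)(5−8)(5−4)(5−3) = 4·(−3)·1·2 = −24 ≡ 9, so v_4 = 9^{−1} = 5 (mod 11).
  i = 5 (α = 3): (3−1)(3−8)(3−4)(3−5) = 2·(−5)·(−1)·(−2) = −20 ≡ 2, so v_5 = 2^{−1} = 6 (mod 11).
  v = [4, 6, 1, 5, 6].
Step 2: syndromes of r = [4, 3, 2, 0, 10] (all sums mod 11).
  S_0 = Σ v_i r_i = 4·4 + 6·3 + 1·2 + 5·0 + 6·10 = 96 ≡ 8.
  S_1 = Σ v_i α_i r_i = 4·1·4 + 6·8·3 + 1·4·2 + 5·5·0 + 6·3·10 = 348 ≡ 7.
  α_i^2 mod 11 = [1, 9, 5, 3, 9].
  S_2 = Σ v_i α_i^2 r_i = 4·1·4 + 6·9·3 + 1·5·2 + 5·3·0 + 6·9·10 = 728 ≡ 2.
  S = (8, 7, 2) ≠ 0, so r is not a codeword (an error is present).
Step 3: locate the error. For a single error e at position i, S_ℓ = v_i·e·α_i^ℓ, so α_err = S_1/S_0.
  S_0^{−1} = 8^{−1} = 7 (mod 11), so α_err = 7·7 = 49 ≡ 5 = α_4. Error position i = 4.
  Consistency check: S_2/S_1 = 2·8 = 16 ≡ 5 = α_err ✓ (single-error assumption holds).
Step 4: error magnitude e = S_0/v_4 = S_0·∏_{j≠4}(α_4 − α_j) = 8·9 = 72 ≡ 6 (mod 11).
Step 5: correct position 4: c_4 = r_4 − e = 0 − 6 ≡ 5 (mod 11). Hence c = [4, 3, 2, 5, 10].
  Check: interpolating c through the α_i gives m(x) = 1 + 3·x (degree < 2) with m(α_i) = c_i for every i, so c is indeed a codeword.


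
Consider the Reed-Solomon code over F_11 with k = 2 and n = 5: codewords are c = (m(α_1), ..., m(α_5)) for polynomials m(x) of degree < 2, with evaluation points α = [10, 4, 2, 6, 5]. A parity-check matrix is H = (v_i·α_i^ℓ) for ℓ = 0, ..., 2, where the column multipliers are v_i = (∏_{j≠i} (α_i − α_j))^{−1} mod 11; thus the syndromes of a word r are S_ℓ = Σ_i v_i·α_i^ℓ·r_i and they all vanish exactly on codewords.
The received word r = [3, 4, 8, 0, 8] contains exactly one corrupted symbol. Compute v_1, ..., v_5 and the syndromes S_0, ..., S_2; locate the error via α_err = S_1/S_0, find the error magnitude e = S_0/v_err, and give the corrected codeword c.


S = (7, 2, 10), error at position 5, error magnitude e = 6, c = [3, 4, 8, 0, 2].

Step 1: column multipliers v_i = (∏_{j≠i}(α_i − α_j))^{−1} mod 11.
  i = 1 (α = 10): (10−4)(10−2)(10−6)(10−5) = 6·8·4·5 = 960 ≡ 3, so v_1 = 3^{−1} = 4 (mod 11).
  i = 2 (α = 4): (4−10)(4−2)(4−6)(4−5) = (−6)·2·(−2)·(−1) = −24 ≡ 9, so v_2 = 9^{−1} = 5 (mod 11).
  i = 3 (α = 2): (2−10)(2−4)(2−6)(2−5) = (−8)·(−2)·(−4)·(−3) = 192 ≡ 5, so v_3 = 5^{−1} = 9 (mod 11).
  i = 4 (α = 6): (6−10)(6−4)(6−2)(6−5) = (−4)·2·4·1 = −32 ≡ 1, so v_4 = 1^{−1} = 1 (mod 11).
  i = 5 (α = 5): (5−10)(5−4)(5−2)(5−6) = (−5)·1·3·(−1) = 15 ≡ 4, so v_5 = 4^{−1} = 3 (mod 11).
  v = [4, 5, 9, 1, 3].
Step 2: syndromes of r = [3, 4, 8, 0, 8] (all sums mod 11).
  S_0 = Σ v_i r_i = 4·3 + 5·4 + 9·8 + 1·0 + 3·8 = 128 ≡ 7.
  S_1 = Σ v_i α_i r_i = 4·10·3 + 5·4·4 + 9·2·8 + 1·6·0 + 3·5·8 = 464 ≡ 2.
  α_i^2 mod 11 = [1, 5, 4, 3, 3].
  S_2 = Σ v_i α_i^2 r_i = 4·1·3 + 5·5·4 + 9·4·8 + 1·3·0 + 3·3·8 = 472 ≡ 10.
  S = (7, 2, 10) ≠ 0, so r is not a codeword (an error is present).
Step 3: locate the error. For a single error e at position i, S_ℓ = v_i·e·α_i^ℓ, so α_err = S_1/S_0.
  S_0^{−1} = 7^{−1} = 8 (mod 11), so α_err = 2·8 = 16 ≡ 5 = α_5. Error position i = 5.
  Consistency check: S_2/S_1 = 10·6 = 60 ≡ 5 = α_err ✓ (single-error assumption holds).
Step 4: error magnitude e = S_0/v_5 = S_0·∏_{j≠5}(α_5 − α_j) = 7·4 = 28 ≡ 6 (mod 11).
Step 5: correct position 5: c_5 = r_5 − e = 8 − 6 ≡ 2 (mod 11). Hence c = [3, 4, 8, 0, 2].
  Check: interpolating c through the α_i gives m(x) = 1 + 9·x (degree < 2) with m(α_i) = c_i for every i, so c is indeed a codeword.


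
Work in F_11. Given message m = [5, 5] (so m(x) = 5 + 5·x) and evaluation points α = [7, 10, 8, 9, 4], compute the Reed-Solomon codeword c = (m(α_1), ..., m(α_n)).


c = [7, 0, 1, 6, 3]

Message polynomial: m(x) = 5 + 5·x (mod 11).
For each evaluation point α_i, compute m(α_i) mod 11:
  α_1 = 7: Horner steps 5 → 7, so m(7) = 7.
  α_2 = 10: Horner steps 5 → 0, so m(10) = 0.
  α_3 = 8: Horner steps 5 → 1, so m(8) = 1.
  α_4 = 9: Horner steps 5 → 6, so m(9) = 6.
  α_5 = 4: Horner steps 5 → 3, so m(4) = 3.
Codeword c = [7, 0, 1, 6, 3] ∈ F_11^5.


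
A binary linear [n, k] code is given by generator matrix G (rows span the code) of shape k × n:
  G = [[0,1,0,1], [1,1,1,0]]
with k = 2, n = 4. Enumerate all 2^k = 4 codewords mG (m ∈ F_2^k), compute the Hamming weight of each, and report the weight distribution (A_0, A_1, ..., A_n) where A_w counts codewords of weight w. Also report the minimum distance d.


Weight distribution: A_0 = 1, A_2 = 1, A_3 = 2. Minimum distance d = 2.

Enumerate all 2^2 = 4 messages m ∈ F_2^2.
For each, compute codeword c = mG in F_2^4, then tally its weight.
  m = 00 → c = 0000, weight = 0.
  m = 10 → c = 0101, weight = 2.
  m = 01 → c = 1110, weight = 3.
  m = 11 → c = 1011, weight = 3.
Tally weights:
  weight 0: 1 codewords.
  weight 2: 1 codewords.
  weight 3: 2 codewords.
Minimum distance d = smallest w > 0 with A_w > 0 = 2.
Sanity: Σ A_w = 4 = 2^2 = 4 ✓.


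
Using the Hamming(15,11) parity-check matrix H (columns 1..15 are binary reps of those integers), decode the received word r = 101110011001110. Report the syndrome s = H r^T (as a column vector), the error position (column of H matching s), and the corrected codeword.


s = (1, 1, 0, 1)^T, error position = 13, corrected codeword c = 101110011001010

Compute s = H r^T mod 2 one row at a time:
  s_1 = 1 + 1 + 0 + 0 + 1 + 1 + 1 + 0 = 5 ≡ 1 (mod 2).
  s_2 = 1 + 1 + 0 + 0 + 1 + 1 + 1 + 0 = 5 ≡ 1 (mod 2).
  s_3 = 0 + 1 + 0 + 0 + 0 + 0 + 1 + 0 = 2 ≡ 0 (mod 2).
  s_4 = 1 + 1 + 1 + 0 + 1 + 0 + 1 + 0 = 5 ≡ 1 (mod 2).
s = (1, 1, 0, 1)^T — this equals column 13 of H (binary 1101), so error is at position 13.
Correct: flip bit 13 of r = 101110011001110 to get c = 101110011001010.


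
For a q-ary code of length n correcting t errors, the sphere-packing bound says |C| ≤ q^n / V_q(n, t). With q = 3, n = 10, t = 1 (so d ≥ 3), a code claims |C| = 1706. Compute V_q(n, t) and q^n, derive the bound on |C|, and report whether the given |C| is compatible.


V_q(n, t) = 21, q^n = 59049, Hamming bound = 2811, |C| = 1706 ≤ bound (satisfied).

Step 1: Compute V_q(n, t) = Σ_{j=0}^1 C(n, j) (q−1)^j.
  j = 0: C(10,0)·(2)^0 = 1·1 = 1.
  j = 1: C(10,1)·(2)^1 = 10·2 = 20.
  V_q(n, t) = 1 + 20 = 21.
Step 2: q^n = 3^10 = 59049.
Step 3: Hamming bound ⌊q^n / V_q(n,t)⌋ = ⌊59049/21⌋ = 2811.
Step 4: Compare |C| = 1706 to 2811: satisfied.
The claimed |C| lies below the Hamming bound.


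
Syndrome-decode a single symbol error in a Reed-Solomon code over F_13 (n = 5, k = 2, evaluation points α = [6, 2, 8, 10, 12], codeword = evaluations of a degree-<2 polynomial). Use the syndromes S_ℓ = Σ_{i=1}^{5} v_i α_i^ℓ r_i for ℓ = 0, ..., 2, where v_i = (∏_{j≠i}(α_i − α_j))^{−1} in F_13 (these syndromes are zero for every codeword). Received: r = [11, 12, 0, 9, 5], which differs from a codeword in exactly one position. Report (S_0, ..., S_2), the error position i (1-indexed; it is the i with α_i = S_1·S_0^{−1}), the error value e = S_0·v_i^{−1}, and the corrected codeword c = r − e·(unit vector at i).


S = (11, 1, 6), error at position 1, error magnitude e = 7, c = [4, 12, 0, 9, 5].

Step 1: column multipliers v_i = (∏_{j≠i}(α_i − α_j))^{−1} mod 13.
  i = 1 (α = 6): (6−2)(6−8)(6−10)(6−12) = 4·(−2)·(−4)·(−6) = −192 ≡ 3, so v_1 = 3^{−1} = 9 (mod 13).
  i = 2 (α = 2): (2−6)(2−8)(2−10)(2−12) = (−4)·(−6)·(−8)·(−10) = 1920 ≡ 9, so v_2 = 9^{−1} = 3 (mod 13).
  i = 3 (α = 8): (8−6)(8−2)(8−10)(8−12) = 2·6·(−2)·(−4) = 96 ≡ 5, so v_3 = 5^{−1} = 8 (mod 13).
  i = 4 (α = 10): (10−6)(10−2)(10−8)(10−12) = 4·8·2·(−2) = −128 ≡ 2, so v_4 = 2^{−1} = 7 (mod 13).
  i = 5 (α = 12): (12−6)(12−2)(12−8)(12−10) = 6·10·4·2 = 480 ≡ 12, so v_5 = 12^{−1} = 12 (mod 13).
  v = [9, 3, 8, 7, 12].
Step 2: syndromes of r = [11, 12, 0, 9, 5] (all sums mod 13).
  S_0 = Σ v_i r_i = 9·11 + 3·12 + 8·0 + 7·9 + 12·5 = 258 ≡ 11.
  S_1 = Σ v_i α_i r_i = 9·6·11 + 3·2·12 + 8·8·0 + 7·10·9 + 12·12·5 = 2016 ≡ 1.
  α_i^2 mod 13 = [10, 4, 12, 9, 1].
  S_2 = Σ v_i α_i^2 r_i = 9·10·11 + 3·4·12 + 8·12·0 + 7·9·9 + 12·1·5 = 1761 ≡ 6.
  S = (11, 1, 6) ≠ 0, so r is not a codeword (an error is present).
Step 3: locate the error. For a single error e at position i, S_ℓ = v_i·e·α_i^ℓ, so α_err = S_1/S_0.
  S_0^{−1} = 11^{−1} = 6 (mod 13), so α_err = 1·6 = 6 ≡ 6 = α_1. Error position i = 1.
  Consistency check: S_2/S_1 = 6·1 = 6 ≡ 6 = α_err ✓ (single-error assumption holds).
Step 4: error magnitude e = S_0/v_1 = S_0·∏_{j≠1}(α_1 − α_j) = 11·3 = 33 ≡ 7 (mod 13).
Step 5: correct position 1: c_1 = r_1 − e = 11 − 7 ≡ 4 (mod 13). Hence c = [4, 12, 0, 9, 5].
  Check: interpolating c through the α_i gives m(x) = 3 + 11·x (degree < 2) with m(α_i) = c_i for every i, so c is indeed a codeword.


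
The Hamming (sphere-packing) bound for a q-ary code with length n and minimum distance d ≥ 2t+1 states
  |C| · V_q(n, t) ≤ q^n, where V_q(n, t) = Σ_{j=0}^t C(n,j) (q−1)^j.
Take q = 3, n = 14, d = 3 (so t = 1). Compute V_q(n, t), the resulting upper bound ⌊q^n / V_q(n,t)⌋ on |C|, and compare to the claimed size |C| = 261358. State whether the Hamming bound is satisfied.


V_q(n, t) = 29, q^n = 4782969, Hamming bound = 164929, |C| = 261358 > bound (violated).

Step 1: Compute V_q(n, t) = Σ_{j=0}^1 C(n, j) (q−1)^j.
  j = 0: C(14,0)·(2)^0 = 1·1 = 1.
  j = 1: C(14,1)·(2)^1 = 14·2 = 28.
  V_q(n, t) = 1 + 28 = 29.
Step 2: q^n = 3^14 = 4782969.
Step 3: Hamming bound ⌊q^n / V_q(n,t)⌋ = ⌊4782969/29⌋ = 164929.
Step 4: Compare |C| = 261358 to 164929: violated.
The claimed |C| lies above the Hamming bound, so no 3-ary code of length 14 with d ≥ 3 can have 261358 codewords.
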